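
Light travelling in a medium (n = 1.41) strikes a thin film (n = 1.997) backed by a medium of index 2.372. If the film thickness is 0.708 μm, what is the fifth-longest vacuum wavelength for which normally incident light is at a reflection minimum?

Top surface (1.41 → 1.997): reflection off a higher-index medium gives a half-wave phase shift.
Ray reflecting at the bottom interface goes from n = 1.997 toward n = 2.372: a half-wave phase shift.
Net: no relative phase inversion (both shifts match).
With no net inversion, destructive interference in reflection requires 2 n t = (m + ½) λ.
λ = 2 n t / (m + ½). The fifth-longest wavelength is m = 4: λ = 2 × 1.997 × 708 / 4.50 = 628 nm.

628 nm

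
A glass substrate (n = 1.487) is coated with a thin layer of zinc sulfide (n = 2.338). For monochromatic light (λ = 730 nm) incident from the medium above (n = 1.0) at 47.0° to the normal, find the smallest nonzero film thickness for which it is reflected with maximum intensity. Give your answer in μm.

Ray reflecting at the top interface goes from n = 1.0 toward n = 2.338: a half-wave phase shift.
Bottom surface (2.338 → 1.487): reflection off a lower-index medium gives no phase shift.
The two reflections differ by half a wavelength.
With one net inversion, constructive interference in reflection requires 2 n t cos θ_r = (m + ½) λ.
Snell's law: 1.0 sin 47.0° = 2.338 sin θ_r → sin θ_r = 0.313, cos θ_r = 0.950.
Minimum at m = 0: t = λ / (4 n cos θ_r) = 730 / (4 × 2.338 × 0.950) = 82.2 nm.

0.0822 μm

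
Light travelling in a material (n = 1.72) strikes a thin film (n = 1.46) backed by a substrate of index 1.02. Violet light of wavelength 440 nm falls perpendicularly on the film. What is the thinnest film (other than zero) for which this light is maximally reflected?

151 nm

At the upper boundary (n = 1.72 to n = 1.46) the reflected ray undergoes no phase shift.
Ray reflecting at the bottom interface goes from n = 1.46 toward n = 1.02: no phase shift.
Zero or two π shifts → no net half-wave offset.
With no net inversion, constructive interference in reflection requires 2 n t = m λ.
Minimum nonzero at m = 1: t = λ / (2 n) = 440 / (2 × 1.46) = 151 nm.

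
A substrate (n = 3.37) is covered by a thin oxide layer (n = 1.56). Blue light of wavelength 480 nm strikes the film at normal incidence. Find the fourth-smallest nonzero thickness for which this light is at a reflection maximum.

Top surface (1.0 → 1.56): reflection off a higher-index medium gives a half-wave phase shift.
Bottom surface (1.56 → 3.37): reflection off a higher-index medium gives a half-wave phase shift.
Net: no relative phase inversion (both shifts match).
With no net inversion, constructive interference in reflection requires 2 n t = m λ.
The fourth-smallest nonzero thickness corresponds to m = 4: t = m λ / (2 n) = 4.00 × 480 / (2 × 1.56) = 615 nm.

615 nm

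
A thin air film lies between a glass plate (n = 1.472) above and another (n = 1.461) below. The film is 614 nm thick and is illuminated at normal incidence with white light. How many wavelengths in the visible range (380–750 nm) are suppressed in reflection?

At the upper boundary (n = 1.472 to n = 1.0) the reflected ray undergoes no phase shift.
Ray reflecting at the bottom interface goes from n = 1.0 toward n = 1.461: a half-wave phase shift.
Exactly one π shift → a net half-wave offset.
For dark reflection here: 2 n t = m λ.
λ = 2 n t / m = 1228 / m nm.
m=1: 1228 nm (IR); m=2: 614 nm (visible); m=3: 409 nm (visible); m=4: 307 nm (UV).

2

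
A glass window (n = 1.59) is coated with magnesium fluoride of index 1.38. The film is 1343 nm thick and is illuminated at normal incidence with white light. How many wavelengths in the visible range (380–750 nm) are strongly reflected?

Ray reflecting at the top interface goes from n = 1.0 toward n = 1.38: a half-wave phase shift.
At the lower boundary (n = 1.38 to n = 1.59) the reflected ray undergoes a half-wave phase shift.
Net: no relative phase inversion (both shifts match).
So the condition for constructive reflection is 2 n t = m λ.
λ = 2 n t / m = 3707 / m nm.
m=4: 927 nm (IR); m=5: 741 nm (visible); m=6: 618 nm (visible); m=7: 530 nm (visible); m=8: 463 nm (visible); m=9: 412 nm (visible); m=10: 371 nm (UV).

5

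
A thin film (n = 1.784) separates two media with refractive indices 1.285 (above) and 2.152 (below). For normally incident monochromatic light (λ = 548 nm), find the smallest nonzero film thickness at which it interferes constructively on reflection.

At the upper boundary (n = 1.285 to n = 1.784) the reflected ray undergoes a half-wave phase shift.
Ray reflecting at the bottom interface goes from n = 1.784 toward n = 2.152: a half-wave phase shift.
Zero or two π shifts → no net half-wave offset.
With no net inversion, constructive interference in reflection requires 2 n t = m λ.
Minimum nonzero at m = 1: t = λ / (2 n) = 548 / (2 × 1.784) = 154 nm.

154 nm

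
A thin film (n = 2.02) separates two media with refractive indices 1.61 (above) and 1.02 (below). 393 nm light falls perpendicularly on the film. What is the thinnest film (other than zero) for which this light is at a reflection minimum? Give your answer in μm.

0.0973 μm

At the upper boundary (n = 1.61 to n = 2.02) the reflected ray undergoes a half-wave phase shift.
Bottom surface (2.02 → 1.02): reflection off a lower-index medium gives no phase shift.
The two reflections differ by half a wavelength.
With one net inversion, destructive interference in reflection requires 2 n t = m λ.
Minimum nonzero at m = 1: t = λ / (2 n) = 393 / (2 × 2.02) = 97.3 nm.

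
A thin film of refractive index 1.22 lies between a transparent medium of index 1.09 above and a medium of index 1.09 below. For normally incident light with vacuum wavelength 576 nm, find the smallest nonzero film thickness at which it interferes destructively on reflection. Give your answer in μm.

0.236 μm

Top surface (1.09 → 1.22): reflection off a higher-index medium gives a half-wave phase shift.
Bottom surface (1.22 → 1.09): reflection off a lower-index medium gives no phase shift.
The two reflections differ by half a wavelength.
For weak reflection here: 2 n t = m λ.
Minimum nonzero at m = 1: t = λ / (2 n) = 576 / (2 × 1.22) = 236 nm.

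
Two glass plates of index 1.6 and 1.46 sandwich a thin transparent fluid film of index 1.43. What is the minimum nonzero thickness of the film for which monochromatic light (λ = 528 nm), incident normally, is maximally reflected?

92.3 nm

At the upper boundary (n = 1.6 to n = 1.43) the reflected ray undergoes no phase shift.
At the lower boundary (n = 1.43 to n = 1.46) the reflected ray undergoes a half-wave phase shift.
Net: one phase inversion between the two reflected rays.
For bright reflection here: 2 n t = (m + ½) λ.
Minimum at m = 0: t = λ / (4 n) = 528 / (4 × 1.43) = 92.3 nm.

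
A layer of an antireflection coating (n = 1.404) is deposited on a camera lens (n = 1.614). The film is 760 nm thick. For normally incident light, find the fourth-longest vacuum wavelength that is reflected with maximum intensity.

Top surface (1.0 → 1.404): reflection off a higher-index medium gives a half-wave phase shift.
Bottom surface (1.404 → 1.614): reflection off a higher-index medium gives a half-wave phase shift.
The two reflections carry the same phase change, so no net offset.
For maximum reflection here: 2 n t = m λ.
λ = 2 n t / m. The fourth-longest wavelength is m = 4: λ = 2 × 1.404 × 760 / 4.00 = 534 nm.

534 nm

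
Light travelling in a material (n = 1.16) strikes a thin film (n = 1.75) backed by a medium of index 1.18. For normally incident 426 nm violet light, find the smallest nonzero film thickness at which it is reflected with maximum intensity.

60.9 nm

Top surface (1.16 → 1.75): reflection off a higher-index medium gives a half-wave phase shift.
Bottom surface (1.75 → 1.18): reflection off a lower-index medium gives no phase shift.
Net: one phase inversion between the two reflected rays.
For maximum reflection here: 2 n t = (m + ½) λ.
Minimum at m = 0: t = λ / (4 n) = 426 / (4 × 1.75) = 60.9 nm.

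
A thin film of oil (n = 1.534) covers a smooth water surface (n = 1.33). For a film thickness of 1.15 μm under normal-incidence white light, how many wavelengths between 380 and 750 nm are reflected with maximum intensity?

4

At the upper boundary (n = 1.0 to n = 1.534) the reflected ray undergoes a half-wave phase shift.
At the lower boundary (n = 1.534 to n = 1.33) the reflected ray undergoes no phase shift.
The two reflections differ by half a wavelength.
For maximum reflection here: 2 n t = (m + ½) λ.
λ = 2 n t / (m + ½) = 3528 / (m + ½) nm.
m=4: 784 nm (IR); m=5: 641 nm (visible); m=6: 543 nm (visible); m=7: 470 nm (visible); m=8: 415 nm (visible); m=9: 371 nm (UV).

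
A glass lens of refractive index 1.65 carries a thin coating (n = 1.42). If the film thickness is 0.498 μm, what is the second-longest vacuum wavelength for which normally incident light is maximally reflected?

Ray reflecting at the top interface goes from n = 1.0 toward n = 1.42: a half-wave phase shift.
At the lower boundary (n = 1.42 to n = 1.65) the reflected ray undergoes a half-wave phase shift.
Net: no relative phase inversion (both shifts match).
For maximum reflection here: 2 n t = m λ.
λ = 2 n t / m. The second-longest wavelength is m = 2: λ = 2 × 1.42 × 498 / 2.00 = 707 nm.

707 nm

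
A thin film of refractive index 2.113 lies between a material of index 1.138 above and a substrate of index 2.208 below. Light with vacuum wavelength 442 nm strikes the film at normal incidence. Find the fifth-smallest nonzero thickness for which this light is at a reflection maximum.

523 nm

Ray reflecting at the top interface goes from n = 1.138 toward n = 2.113: a half-wave phase shift.
At the lower boundary (n = 2.113 to n = 2.208) the reflected ray undergoes a half-wave phase shift.
The two reflections carry the same phase change, so no net offset.
With no net inversion, constructive interference in reflection requires 2 n t = m λ.
The fifth-smallest nonzero thickness corresponds to m = 5: t = m λ / (2 n) = 5.00 × 442 / (2 × 2.113) = 523 nm.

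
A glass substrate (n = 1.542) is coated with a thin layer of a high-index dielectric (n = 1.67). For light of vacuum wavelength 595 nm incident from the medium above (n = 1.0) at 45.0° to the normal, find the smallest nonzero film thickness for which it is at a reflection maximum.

At the upper boundary (n = 1.0 to n = 1.67) the reflected ray undergoes a half-wave phase shift.
Bottom surface (1.67 → 1.542): reflection off a lower-index medium gives no phase shift.
Exactly one π shift → a net half-wave offset.
With one net inversion, constructive interference in reflection requires 2 n t cos θ_r = (m + ½) λ.
Snell's law: 1.0 sin 45.0° = 1.67 sin θ_r → sin θ_r = 0.423, cos θ_r = 0.906.
Minimum at m = 0: t = λ / (4 n cos θ_r) = 595 / (4 × 1.67 × 0.906) = 98.3 nm.

98.3 nm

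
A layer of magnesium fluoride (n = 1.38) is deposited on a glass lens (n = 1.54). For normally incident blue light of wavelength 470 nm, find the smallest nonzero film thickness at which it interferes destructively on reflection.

85.1 nm

Top surface (1.0 → 1.38): reflection off a higher-index medium gives a half-wave phase shift.
Bottom surface (1.38 → 1.54): reflection off a higher-index medium gives a half-wave phase shift.
Net: no relative phase inversion (both shifts match).
So the condition for destructive reflection is 2 n t = (m + ½) λ.
Minimum at m = 0: t = λ / (4 n) = 470 / (4 × 1.38) = 85.1 nm.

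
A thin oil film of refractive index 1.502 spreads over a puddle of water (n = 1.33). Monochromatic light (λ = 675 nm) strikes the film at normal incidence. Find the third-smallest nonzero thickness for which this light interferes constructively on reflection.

At the upper boundary (n = 1.0 to n = 1.502) the reflected ray undergoes a half-wave phase shift.
Bottom surface (1.502 → 1.33): reflection off a lower-index medium gives no phase shift.
Net: one phase inversion between the two reflected rays.
For bright reflection here: 2 n t = (m + ½) λ.
The third-smallest nonzero thickness corresponds to m = 2: t = (m + ½) λ / (2 n) = 2.50 × 675 / (2 × 1.502) = 562 nm.

562 nm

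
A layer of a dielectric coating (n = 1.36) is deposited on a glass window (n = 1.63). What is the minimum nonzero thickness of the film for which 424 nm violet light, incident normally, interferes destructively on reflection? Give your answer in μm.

At the upper boundary (n = 1.0 to n = 1.36) the reflected ray undergoes a half-wave phase shift.
At the lower boundary (n = 1.36 to n = 1.63) the reflected ray undergoes a half-wave phase shift.
Zero or two π shifts → no net half-wave offset.
With no net inversion, destructive interference in reflection requires 2 n t = (m + ½) λ.
Minimum at m = 0: t = λ / (4 n) = 424 / (4 × 1.36) = 77.9 nm.

0.0779 μm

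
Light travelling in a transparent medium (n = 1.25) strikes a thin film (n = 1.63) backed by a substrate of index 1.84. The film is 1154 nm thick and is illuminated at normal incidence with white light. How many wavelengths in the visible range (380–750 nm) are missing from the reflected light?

5

Top surface (1.25 → 1.63): reflection off a higher-index medium gives a half-wave phase shift.
At the lower boundary (n = 1.63 to n = 1.84) the reflected ray undergoes a half-wave phase shift.
The two reflections carry the same phase change, so no net offset.
So the condition for destructive reflection is 2 n t = (m + ½) λ.
λ = 2 n t / (m + ½) = 3762 / (m + ½) nm.
m=4: 836 nm (IR); m=5: 684 nm (visible); m=6: 579 nm (visible); m=7: 502 nm (visible); m=8: 443 nm (visible); m=9: 396 nm (visible); m=10: 358 nm (UV).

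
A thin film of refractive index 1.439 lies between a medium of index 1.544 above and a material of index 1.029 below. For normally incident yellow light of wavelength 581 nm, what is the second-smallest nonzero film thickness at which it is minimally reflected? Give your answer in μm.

Ray reflecting at the top interface goes from n = 1.544 toward n = 1.439: no phase shift.
At the lower boundary (n = 1.439 to n = 1.029) the reflected ray undergoes no phase shift.
Net: no relative phase inversion (both shifts match).
So the condition for destructive reflection is 2 n t = (m + ½) λ.
The second-smallest nonzero thickness corresponds to m = 1: t = (m + ½) λ / (2 n) = 1.50 × 581 / (2 × 1.439) = 303 nm.

0.303 μm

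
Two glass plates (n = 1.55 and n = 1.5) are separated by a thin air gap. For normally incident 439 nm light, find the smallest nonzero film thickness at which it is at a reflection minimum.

Top surface (1.55 → 1.0): reflection off a lower-index medium gives no phase shift.
Bottom surface (1.0 → 1.5): reflection off a higher-index medium gives a half-wave phase shift.
Net: one phase inversion between the two reflected rays.
So the condition for destructive reflection is 2 n t = m λ.
Minimum nonzero at m = 1: t = λ / (2 n) = 439 / (2 × 1.0) = 220 nm.

220 nm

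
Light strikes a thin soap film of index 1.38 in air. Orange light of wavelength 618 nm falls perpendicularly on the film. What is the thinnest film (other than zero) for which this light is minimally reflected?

224 nm

Ray reflecting at the top interface goes from n = 1.0 toward n = 1.38: a half-wave phase shift.
Ray reflecting at the bottom interface goes from n = 1.38 toward n = 1.0: no phase shift.
Net: one phase inversion between the two reflected rays.
So the condition for destructive reflection is 2 n t = m λ.
Minimum nonzero at m = 1: t = λ / (2 n) = 618 / (2 × 1.38) = 224 nm.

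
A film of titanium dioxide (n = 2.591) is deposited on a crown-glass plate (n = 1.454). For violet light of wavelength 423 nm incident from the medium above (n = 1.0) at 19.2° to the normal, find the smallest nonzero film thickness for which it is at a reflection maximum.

At the upper boundary (n = 1.0 to n = 2.591) the reflected ray undergoes a half-wave phase shift.
At the lower boundary (n = 2.591 to n = 1.454) the reflected ray undergoes no phase shift.
Exactly one π shift → a net half-wave offset.
With one net inversion, constructive interference in reflection requires 2 n t cos θ_r = (m + ½) λ.
Snell's law: 1.0 sin 19.2° = 2.591 sin θ_r → sin θ_r = 0.127, cos θ_r = 0.992.
Minimum at m = 0: t = λ / (4 n cos θ_r) = 423 / (4 × 2.591 × 0.992) = 41.1 nm.

41.1 nm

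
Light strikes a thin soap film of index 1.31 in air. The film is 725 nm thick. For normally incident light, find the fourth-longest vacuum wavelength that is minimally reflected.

475 nm

At the upper boundary (n = 1.0 to n = 1.31) the reflected ray undergoes a half-wave phase shift.
Bottom surface (1.31 → 1.0): reflection off a lower-index medium gives no phase shift.
Exactly one π shift → a net half-wave offset.
So the condition for destructive reflection is 2 n t = m λ.
λ = 2 n t / m. The fourth-longest wavelength is m = 4: λ = 2 × 1.31 × 725 / 4.00 = 475 nm.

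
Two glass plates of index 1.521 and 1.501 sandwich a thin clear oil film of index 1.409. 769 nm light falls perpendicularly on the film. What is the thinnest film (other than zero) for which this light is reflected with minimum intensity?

Ray reflecting at the top interface goes from n = 1.521 toward n = 1.409: no phase shift.
At the lower boundary (n = 1.409 to n = 1.501) the reflected ray undergoes a half-wave phase shift.
Net: one phase inversion between the two reflected rays.
So the condition for destructive reflection is 2 n t = m λ.
Minimum nonzero at m = 1: t = λ / (2 n) = 769 / (2 × 1.409) = 273 nm.

273 nm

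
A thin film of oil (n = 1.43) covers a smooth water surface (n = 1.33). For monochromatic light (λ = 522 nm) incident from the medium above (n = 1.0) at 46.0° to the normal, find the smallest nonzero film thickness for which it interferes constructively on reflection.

Top surface (1.0 → 1.43): reflection off a higher-index medium gives a half-wave phase shift.
Ray reflecting at the bottom interface goes from n = 1.43 toward n = 1.33: no phase shift.
Net: one phase inversion between the two reflected rays.
For strong reflection here: 2 n t cos θ_r = (m + ½) λ.
Snell's law: 1.0 sin 46.0° = 1.43 sin θ_r → sin θ_r = 0.503, cos θ_r = 0.864.
Minimum at m = 0: t = λ / (4 n cos θ_r) = 522 / (4 × 1.43 × 0.864) = 106 nm.

106 nm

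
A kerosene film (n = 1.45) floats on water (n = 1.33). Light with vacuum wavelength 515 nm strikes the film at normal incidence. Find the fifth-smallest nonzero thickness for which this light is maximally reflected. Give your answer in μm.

0.799 μm

At the upper boundary (n = 1.0 to n = 1.45) the reflected ray undergoes a half-wave phase shift.
Ray reflecting at the bottom interface goes from n = 1.45 toward n = 1.33: no phase shift.
Net: one phase inversion between the two reflected rays.
For maximum reflection here: 2 n t = (m + ½) λ.
The fifth-smallest nonzero thickness corresponds to m = 4: t = (m + ½) λ / (2 n) = 4.50 × 515 / (2 × 1.45) = 799 nm.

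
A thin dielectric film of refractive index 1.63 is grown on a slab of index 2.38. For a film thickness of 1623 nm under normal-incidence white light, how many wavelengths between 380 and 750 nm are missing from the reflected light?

7

Ray reflecting at the top interface goes from n = 1.0 toward n = 1.63: a half-wave phase shift.
At the lower boundary (n = 1.63 to n = 2.38) the reflected ray undergoes a half-wave phase shift.
Net: no relative phase inversion (both shifts match).
So the condition for destructive reflection is 2 n t = (m + ½) λ.
λ = 2 n t / (m + ½) = 5291 / (m + ½) nm.
m=6: 814 nm (IR); m=7: 705 nm (visible); m=8: 622 nm (visible); m=9: 557 nm (visible); m=10: 504 nm (visible); m=11: 460 nm (visible); m=12: 423 nm (visible); m=13: 392 nm (visible); m=14: 365 nm (UV).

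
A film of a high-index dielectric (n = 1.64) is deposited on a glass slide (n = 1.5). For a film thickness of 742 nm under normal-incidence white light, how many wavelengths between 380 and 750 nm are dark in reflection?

3

Top surface (1.0 → 1.64): reflection off a higher-index medium gives a half-wave phase shift.
Bottom surface (1.64 → 1.5): reflection off a lower-index medium gives no phase shift.
Exactly one π shift → a net half-wave offset.
With one net inversion, destructive interference in reflection requires 2 n t = m λ.
λ = 2 n t / m = 2434 / m nm.
m=3: 811 nm (IR); m=4: 608 nm (visible); m=5: 487 nm (visible); m=6: 406 nm (visible); m=7: 348 nm (UV).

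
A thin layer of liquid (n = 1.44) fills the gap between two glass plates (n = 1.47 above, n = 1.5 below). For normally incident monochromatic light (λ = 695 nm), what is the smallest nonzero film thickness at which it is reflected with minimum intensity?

241 nm

Top surface (1.47 → 1.44): reflection off a lower-index medium gives no phase shift.
At the lower boundary (n = 1.44 to n = 1.5) the reflected ray undergoes a half-wave phase shift.
Exactly one π shift → a net half-wave offset.
So the condition for destructive reflection is 2 n t = m λ.
The smallest nonzero thickness corresponds to m = 1: t = m λ / (2 n) = 1.00 × 695 / (2 × 1.44) = 241 nm.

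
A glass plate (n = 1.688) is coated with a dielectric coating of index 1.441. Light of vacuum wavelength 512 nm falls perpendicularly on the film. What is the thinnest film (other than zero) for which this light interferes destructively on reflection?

Ray reflecting at the top interface goes from n = 1.0 toward n = 1.441: a half-wave phase shift.
Ray reflecting at the bottom interface goes from n = 1.441 toward n = 1.688: a half-wave phase shift.
Zero or two π shifts → no net half-wave offset.
So the condition for destructive reflection is 2 n t = (m + ½) λ.
Minimum at m = 0: t = λ / (4 n) = 512 / (4 × 1.441) = 88.8 nm.

88.8 nm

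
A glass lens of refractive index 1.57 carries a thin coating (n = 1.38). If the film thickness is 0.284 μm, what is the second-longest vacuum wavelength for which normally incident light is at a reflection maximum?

Top surface (1.0 → 1.38): reflection off a higher-index medium gives a half-wave phase shift.
Bottom surface (1.38 → 1.57): reflection off a higher-index medium gives a half-wave phase shift.
Net: no relative phase inversion (both shifts match).
For maximum reflection here: 2 n t = m λ.
λ = 2 n t / m. The second-longest wavelength is m = 2: λ = 2 × 1.38 × 284 / 2.00 = 392 nm.

392 nm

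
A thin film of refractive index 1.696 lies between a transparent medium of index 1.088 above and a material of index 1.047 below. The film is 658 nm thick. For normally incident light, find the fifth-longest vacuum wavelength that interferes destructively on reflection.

At the upper boundary (n = 1.088 to n = 1.696) the reflected ray undergoes a half-wave phase shift.
Ray reflecting at the bottom interface goes from n = 1.696 toward n = 1.047: no phase shift.
The two reflections differ by half a wavelength.
For dark reflection here: 2 n t = m λ.
λ = 2 n t / m. The fifth-longest wavelength is m = 5: λ = 2 × 1.696 × 658 / 5.00 = 446 nm.

446 nm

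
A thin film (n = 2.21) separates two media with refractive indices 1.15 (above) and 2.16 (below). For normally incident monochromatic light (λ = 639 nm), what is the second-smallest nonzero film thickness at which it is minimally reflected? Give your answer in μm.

At the upper boundary (n = 1.15 to n = 2.21) the reflected ray undergoes a half-wave phase shift.
Bottom surface (2.21 → 2.16): reflection off a lower-index medium gives no phase shift.
Exactly one π shift → a net half-wave offset.
For dark reflection here: 2 n t = m λ.
The second-smallest nonzero thickness corresponds to m = 2: t = m λ / (2 n) = 2.00 × 639 / (2 × 2.21) = 289 nm.

0.289 μm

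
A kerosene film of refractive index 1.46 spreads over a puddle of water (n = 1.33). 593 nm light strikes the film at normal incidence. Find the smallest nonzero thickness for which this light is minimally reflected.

At the upper boundary (n = 1.0 to n = 1.46) the reflected ray undergoes a half-wave phase shift.
Ray reflecting at the bottom interface goes from n = 1.46 toward n = 1.33: no phase shift.
Exactly one π shift → a net half-wave offset.
So the condition for destructive reflection is 2 n t = m λ.
The smallest nonzero thickness corresponds to m = 1: t = m λ / (2 n) = 1.00 × 593 / (2 × 1.46) = 203 nm.

203 nm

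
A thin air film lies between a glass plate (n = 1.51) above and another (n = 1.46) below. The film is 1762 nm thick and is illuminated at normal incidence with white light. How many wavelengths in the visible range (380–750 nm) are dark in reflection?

5

Ray reflecting at the top interface goes from n = 1.51 toward n = 1.0: no phase shift.
Ray reflecting at the bottom interface goes from n = 1.0 toward n = 1.46: a half-wave phase shift.
Exactly one π shift → a net half-wave offset.
With one net inversion, destructive interference in reflection requires 2 n t = m λ.
λ = 2 n t / m = 3524 / m nm.
m=4: 881 nm (IR); m=5: 705 nm (visible); m=6: 587 nm (visible); m=7: 503 nm (visible); m=8: 441 nm (visible); m=9: 392 nm (visible); m=10: 352 nm (UV).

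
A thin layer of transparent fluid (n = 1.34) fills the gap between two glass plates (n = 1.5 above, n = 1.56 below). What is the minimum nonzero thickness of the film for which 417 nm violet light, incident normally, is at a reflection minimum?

156 nm

Top surface (1.5 → 1.34): reflection off a lower-index medium gives no phase shift.
At the lower boundary (n = 1.34 to n = 1.56) the reflected ray undergoes a half-wave phase shift.
Exactly one π shift → a net half-wave offset.
With one net inversion, destructive interference in reflection requires 2 n t = m λ.
Minimum nonzero at m = 1: t = λ / (2 n) = 417 / (2 × 1.34) = 156 nm.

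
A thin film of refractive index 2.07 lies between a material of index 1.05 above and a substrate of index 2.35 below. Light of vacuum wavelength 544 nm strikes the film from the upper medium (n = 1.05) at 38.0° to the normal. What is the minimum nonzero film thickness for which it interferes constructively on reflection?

Ray reflecting at the top interface goes from n = 1.05 toward n = 2.07: a half-wave phase shift.
Ray reflecting at the bottom interface goes from n = 2.07 toward n = 2.35: a half-wave phase shift.
Zero or two π shifts → no net half-wave offset.
So the condition for constructive reflection is 2 n t cos θ_r = m λ.
Snell's law: 1.05 sin 38.0° = 2.07 sin θ_r → sin θ_r = 0.312, cos θ_r = 0.950.
Minimum nonzero at m = 1: t = λ / (2 n cos θ_r) = 544 / (2 × 2.07 × 0.950) = 138 nm.

138 nm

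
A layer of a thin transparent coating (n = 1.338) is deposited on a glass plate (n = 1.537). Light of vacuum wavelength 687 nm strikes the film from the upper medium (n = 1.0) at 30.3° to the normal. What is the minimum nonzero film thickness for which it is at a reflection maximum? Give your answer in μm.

At the upper boundary (n = 1.0 to n = 1.338) the reflected ray undergoes a half-wave phase shift.
Bottom surface (1.338 → 1.537): reflection off a higher-index medium gives a half-wave phase shift.
The two reflections carry the same phase change, so no net offset.
For maximum reflection here: 2 n t cos θ_r = m λ.
Snell's law: 1.0 sin 30.3° = 1.338 sin θ_r → sin θ_r = 0.377, cos θ_r = 0.926.
Minimum nonzero at m = 1: t = λ / (2 n cos θ_r) = 687 / (2 × 1.338 × 0.926) = 277 nm.

0.277 μm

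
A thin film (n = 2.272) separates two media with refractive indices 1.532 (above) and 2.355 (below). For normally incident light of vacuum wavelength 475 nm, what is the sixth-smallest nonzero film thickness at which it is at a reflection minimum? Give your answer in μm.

Ray reflecting at the top interface goes from n = 1.532 toward n = 2.272: a half-wave phase shift.
Bottom surface (2.272 → 2.355): reflection off a higher-index medium gives a half-wave phase shift.
The two reflections carry the same phase change, so no net offset.
For minimum reflection here: 2 n t = (m + ½) λ.
The sixth-smallest nonzero thickness corresponds to m = 5: t = (m + ½) λ / (2 n) = 5.50 × 475 / (2 × 2.272) = 575 nm.

0.575 μm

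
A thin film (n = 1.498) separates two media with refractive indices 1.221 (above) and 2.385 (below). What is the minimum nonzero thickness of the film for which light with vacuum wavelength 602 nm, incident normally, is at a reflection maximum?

Ray reflecting at the top interface goes from n = 1.221 toward n = 1.498: a half-wave phase shift.
At the lower boundary (n = 1.498 to n = 2.385) the reflected ray undergoes a half-wave phase shift.
Net: no relative phase inversion (both shifts match).
So the condition for constructive reflection is 2 n t = m λ.
Minimum nonzero at m = 1: t = λ / (2 n) = 602 / (2 × 1.498) = 201 nm.

201 nm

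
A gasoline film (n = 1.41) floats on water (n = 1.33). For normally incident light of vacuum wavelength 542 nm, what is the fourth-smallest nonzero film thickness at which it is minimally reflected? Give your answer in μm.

At the upper boundary (n = 1.0 to n = 1.41) the reflected ray undergoes a half-wave phase shift.
At the lower boundary (n = 1.41 to n = 1.33) the reflected ray undergoes no phase shift.
Exactly one π shift → a net half-wave offset.
So the condition for destructive reflection is 2 n t = m λ.
The fourth-smallest nonzero thickness corresponds to m = 4: t = m λ / (2 n) = 4.00 × 542 / (2 × 1.41) = 769 nm.

0.769 μm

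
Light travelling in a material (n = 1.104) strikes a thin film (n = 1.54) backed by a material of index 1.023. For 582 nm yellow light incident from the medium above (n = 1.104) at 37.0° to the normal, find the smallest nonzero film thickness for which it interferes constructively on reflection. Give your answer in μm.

Top surface (1.104 → 1.54): reflection off a higher-index medium gives a half-wave phase shift.
Bottom surface (1.54 → 1.023): reflection off a lower-index medium gives no phase shift.
Net: one phase inversion between the two reflected rays.
For maximum reflection here: 2 n t cos θ_r = (m + ½) λ.
Snell's law: 1.104 sin 37.0° = 1.54 sin θ_r → sin θ_r = 0.431, cos θ_r = 0.902.
Minimum at m = 0: t = λ / (4 n cos θ_r) = 582 / (4 × 1.54 × 0.902) = 105 nm.

0.105 μm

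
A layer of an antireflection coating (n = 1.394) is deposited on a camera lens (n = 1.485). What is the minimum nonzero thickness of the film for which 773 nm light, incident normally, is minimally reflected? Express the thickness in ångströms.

1386 Å

Top surface (1.0 → 1.394): reflection off a higher-index medium gives a half-wave phase shift.
At the lower boundary (n = 1.394 to n = 1.485) the reflected ray undergoes a half-wave phase shift.
Net: no relative phase inversion (both shifts match).
With no net inversion, destructive interference in reflection requires 2 n t = (m + ½) λ.
Minimum at m = 0: t = λ / (4 n) = 773 / (4 × 1.394) = 139 nm.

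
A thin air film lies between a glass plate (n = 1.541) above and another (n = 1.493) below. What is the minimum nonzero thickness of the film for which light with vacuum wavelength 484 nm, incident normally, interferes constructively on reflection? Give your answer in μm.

Top surface (1.541 → 1.0): reflection off a lower-index medium gives no phase shift.
Ray reflecting at the bottom interface goes from n = 1.0 toward n = 1.493: a half-wave phase shift.
Exactly one π shift → a net half-wave offset.
For bright reflection here: 2 n t = (m + ½) λ.
Minimum at m = 0: t = λ / (4 n) = 484 / (4 × 1.0) = 121 nm.

0.121 μm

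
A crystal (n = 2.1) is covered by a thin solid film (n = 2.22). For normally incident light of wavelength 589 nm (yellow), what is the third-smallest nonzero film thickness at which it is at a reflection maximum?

332 nm

Ray reflecting at the top interface goes from n = 1.0 toward n = 2.22: a half-wave phase shift.
Ray reflecting at the bottom interface goes from n = 2.22 toward n = 2.1: no phase shift.
The two reflections differ by half a wavelength.
For bright reflection here: 2 n t = (m + ½) λ.
The third-smallest nonzero thickness corresponds to m = 2: t = (m + ½) λ / (2 n) = 2.50 × 589 / (2 × 2.22) = 332 nm.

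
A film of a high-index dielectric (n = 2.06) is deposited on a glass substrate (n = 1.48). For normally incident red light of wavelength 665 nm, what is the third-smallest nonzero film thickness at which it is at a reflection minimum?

At the upper boundary (n = 1.0 to n = 2.06) the reflected ray undergoes a half-wave phase shift.
Ray reflecting at the bottom interface goes from n = 2.06 toward n = 1.48: no phase shift.
The two reflections differ by half a wavelength.
With one net inversion, destructive interference in reflection requires 2 n t = m λ.
The third-smallest nonzero thickness corresponds to m = 3: t = m λ / (2 n) = 3.00 × 665 / (2 × 2.06) = 484 nm.

484 nm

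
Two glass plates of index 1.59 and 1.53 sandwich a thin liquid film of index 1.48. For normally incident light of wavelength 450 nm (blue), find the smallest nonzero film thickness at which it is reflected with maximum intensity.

76.0 nm

Ray reflecting at the top interface goes from n = 1.59 toward n = 1.48: no phase shift.
At the lower boundary (n = 1.48 to n = 1.53) the reflected ray undergoes a half-wave phase shift.
Exactly one π shift → a net half-wave offset.
With one net inversion, constructive interference in reflection requires 2 n t = (m + ½) λ.
Minimum at m = 0: t = λ / (4 n) = 450 / (4 × 1.48) = 76.0 nm.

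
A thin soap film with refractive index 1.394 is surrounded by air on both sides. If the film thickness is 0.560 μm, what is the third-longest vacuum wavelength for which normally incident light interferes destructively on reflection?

520 nm

Ray reflecting at the top interface goes from n = 1.0 toward n = 1.394: a half-wave phase shift.
Ray reflecting at the bottom interface goes from n = 1.394 toward n = 1.0: no phase shift.
Net: one phase inversion between the two reflected rays.
So the condition for destructive reflection is 2 n t = m λ.
λ = 2 n t / m. The third-longest wavelength is m = 3: λ = 2 × 1.394 × 560 / 3.00 = 520 nm.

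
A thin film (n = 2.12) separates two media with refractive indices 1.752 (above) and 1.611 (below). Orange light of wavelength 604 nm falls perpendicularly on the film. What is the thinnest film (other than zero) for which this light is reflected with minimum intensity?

142 nm

At the upper boundary (n = 1.752 to n = 2.12) the reflected ray undergoes a half-wave phase shift.
Bottom surface (2.12 → 1.611): reflection off a lower-index medium gives no phase shift.
The two reflections differ by half a wavelength.
With one net inversion, destructive interference in reflection requires 2 n t = m λ.
Minimum nonzero at m = 1: t = λ / (2 n) = 604 / (2 × 2.12) = 142 nm.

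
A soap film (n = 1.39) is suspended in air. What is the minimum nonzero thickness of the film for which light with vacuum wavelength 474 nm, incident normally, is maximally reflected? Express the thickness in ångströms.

853 Å

Top surface (1.0 → 1.39): reflection off a higher-index medium gives a half-wave phase shift.
At the lower boundary (n = 1.39 to n = 1.0) the reflected ray undergoes no phase shift.
Net: one phase inversion between the two reflected rays.
With one net inversion, constructive interference in reflection requires 2 n t = (m + ½) λ.
Minimum at m = 0: t = λ / (4 n) = 474 / (4 × 1.39) = 85.3 nm.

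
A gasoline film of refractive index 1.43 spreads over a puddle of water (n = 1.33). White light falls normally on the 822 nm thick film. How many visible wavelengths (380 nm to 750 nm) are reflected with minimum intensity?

At the upper boundary (n = 1.0 to n = 1.43) the reflected ray undergoes a half-wave phase shift.
At the lower boundary (n = 1.43 to n = 1.33) the reflected ray undergoes no phase shift.
Net: one phase inversion between the two reflected rays.
With one net inversion, destructive interference in reflection requires 2 n t = m λ.
λ = 2 n t / m = 2351 / m nm.
m=3: 784 nm (IR); m=4: 588 nm (visible); m=5: 470 nm (visible); m=6: 392 nm (visible); m=7: 336 nm (UV).

3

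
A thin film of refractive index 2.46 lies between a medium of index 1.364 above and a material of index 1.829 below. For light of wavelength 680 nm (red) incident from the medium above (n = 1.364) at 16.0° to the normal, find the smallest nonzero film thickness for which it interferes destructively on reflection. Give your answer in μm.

Top surface (1.364 → 2.46): reflection off a higher-index medium gives a half-wave phase shift.
Ray reflecting at the bottom interface goes from n = 2.46 toward n = 1.829: no phase shift.
The two reflections differ by half a wavelength.
So the condition for destructive reflection is 2 n t cos θ_r = m λ.
Snell's law: 1.364 sin 16.0° = 2.46 sin θ_r → sin θ_r = 0.153, cos θ_r = 0.988.
Minimum nonzero at m = 1: t = λ / (2 n cos θ_r) = 680 / (2 × 2.46 × 0.988) = 140 nm.

0.140 μm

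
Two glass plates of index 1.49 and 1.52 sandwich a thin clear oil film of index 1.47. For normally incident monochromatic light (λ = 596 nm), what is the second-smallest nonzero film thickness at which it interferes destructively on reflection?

405 nm

Top surface (1.49 → 1.47): reflection off a lower-index medium gives no phase shift.
Bottom surface (1.47 → 1.52): reflection off a higher-index medium gives a half-wave phase shift.
Net: one phase inversion between the two reflected rays.
With one net inversion, destructive interference in reflection requires 2 n t = m λ.
The second-smallest nonzero thickness corresponds to m = 2: t = m λ / (2 n) = 2.00 × 596 / (2 × 1.47) = 405 nm.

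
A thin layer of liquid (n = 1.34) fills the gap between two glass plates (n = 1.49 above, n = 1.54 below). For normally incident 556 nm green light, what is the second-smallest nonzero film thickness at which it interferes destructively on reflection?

415 nm

Ray reflecting at the top interface goes from n = 1.49 toward n = 1.34: no phase shift.
Bottom surface (1.34 → 1.54): reflection off a higher-index medium gives a half-wave phase shift.
Exactly one π shift → a net half-wave offset.
For minimum reflection here: 2 n t = m λ.
The second-smallest nonzero thickness corresponds to m = 2: t = m λ / (2 n) = 2.00 × 556 / (2 × 1.34) = 415 nm.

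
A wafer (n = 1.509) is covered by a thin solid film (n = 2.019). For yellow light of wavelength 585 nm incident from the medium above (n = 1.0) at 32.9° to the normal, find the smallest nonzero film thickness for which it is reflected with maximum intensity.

75.2 nm

At the upper boundary (n = 1.0 to n = 2.019) the reflected ray undergoes a half-wave phase shift.
Ray reflecting at the bottom interface goes from n = 2.019 toward n = 1.509: no phase shift.
Exactly one π shift → a net half-wave offset.
For strong reflection here: 2 n t cos θ_r = (m + ½) λ.
Snell's law: 1.0 sin 32.9° = 2.019 sin θ_r → sin θ_r = 0.269, cos θ_r = 0.963.
Minimum at m = 0: t = λ / (4 n cos θ_r) = 585 / (4 × 2.019 × 0.963) = 75.2 nm.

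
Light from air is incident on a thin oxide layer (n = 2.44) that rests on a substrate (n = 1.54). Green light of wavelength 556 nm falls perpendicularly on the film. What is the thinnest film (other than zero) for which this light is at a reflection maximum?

Ray reflecting at the top interface goes from n = 1.0 toward n = 2.44: a half-wave phase shift.
Bottom surface (2.44 → 1.54): reflection off a lower-index medium gives no phase shift.
Net: one phase inversion between the two reflected rays.
So the condition for constructive reflection is 2 n t = (m + ½) λ.
Minimum at m = 0: t = λ / (4 n) = 556 / (4 × 2.44) = 57.0 nm.

57.0 nm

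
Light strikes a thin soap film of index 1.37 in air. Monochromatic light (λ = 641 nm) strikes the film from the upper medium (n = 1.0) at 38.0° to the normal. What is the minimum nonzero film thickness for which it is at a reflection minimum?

262 nm

At the upper boundary (n = 1.0 to n = 1.37) the reflected ray undergoes a half-wave phase shift.
Ray reflecting at the bottom interface goes from n = 1.37 toward n = 1.0: no phase shift.
Exactly one π shift → a net half-wave offset.
So the condition for destructive reflection is 2 n t cos θ_r = m λ.
Snell's law: 1.0 sin 38.0° = 1.37 sin θ_r → sin θ_r = 0.449, cos θ_r = 0.893.
Minimum nonzero at m = 1: t = λ / (2 n cos θ_r) = 641 / (2 × 1.37 × 0.893) = 262 nm.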